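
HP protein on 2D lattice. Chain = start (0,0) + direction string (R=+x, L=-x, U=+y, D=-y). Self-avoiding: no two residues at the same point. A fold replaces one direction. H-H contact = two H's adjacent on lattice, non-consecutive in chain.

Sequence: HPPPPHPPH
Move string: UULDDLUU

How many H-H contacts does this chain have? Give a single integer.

Answer: 1

Derivation:
Positions: [(0, 0), (0, 1), (0, 2), (-1, 2), (-1, 1), (-1, 0), (-2, 0), (-2, 1), (-2, 2)]
H-H contact: residue 0 @(0,0) - residue 5 @(-1, 0)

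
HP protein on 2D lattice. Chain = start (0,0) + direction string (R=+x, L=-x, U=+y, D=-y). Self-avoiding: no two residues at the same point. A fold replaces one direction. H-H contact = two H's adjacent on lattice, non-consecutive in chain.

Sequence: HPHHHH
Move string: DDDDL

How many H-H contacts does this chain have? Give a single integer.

Answer: 0

Derivation:
Positions: [(0, 0), (0, -1), (0, -2), (0, -3), (0, -4), (-1, -4)]
No H-H contacts found.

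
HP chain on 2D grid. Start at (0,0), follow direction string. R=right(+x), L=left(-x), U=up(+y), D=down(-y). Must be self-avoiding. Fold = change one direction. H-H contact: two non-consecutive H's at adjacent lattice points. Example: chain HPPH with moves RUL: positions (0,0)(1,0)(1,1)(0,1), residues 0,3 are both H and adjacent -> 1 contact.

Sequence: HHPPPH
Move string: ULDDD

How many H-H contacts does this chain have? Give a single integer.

Positions: [(0, 0), (0, 1), (-1, 1), (-1, 0), (-1, -1), (-1, -2)]
No H-H contacts found.

Answer: 0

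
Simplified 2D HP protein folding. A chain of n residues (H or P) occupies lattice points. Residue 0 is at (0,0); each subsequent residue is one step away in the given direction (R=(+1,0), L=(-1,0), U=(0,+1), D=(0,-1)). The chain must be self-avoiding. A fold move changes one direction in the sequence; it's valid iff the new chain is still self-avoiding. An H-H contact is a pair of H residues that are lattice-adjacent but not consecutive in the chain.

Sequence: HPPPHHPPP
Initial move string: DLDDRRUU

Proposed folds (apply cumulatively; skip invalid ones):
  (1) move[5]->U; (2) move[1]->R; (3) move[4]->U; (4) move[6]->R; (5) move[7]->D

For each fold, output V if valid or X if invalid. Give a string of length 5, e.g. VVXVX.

Answer: XVXVV

Derivation:
Initial: DLDDRRUU -> [(0, 0), (0, -1), (-1, -1), (-1, -2), (-1, -3), (0, -3), (1, -3), (1, -2), (1, -1)]
Fold 1: move[5]->U => DLDDRUUU INVALID (collision), skipped
Fold 2: move[1]->R => DRDDRRUU VALID
Fold 3: move[4]->U => DRDDURUU INVALID (collision), skipped
Fold 4: move[6]->R => DRDDRRRU VALID
Fold 5: move[7]->D => DRDDRRRD VALID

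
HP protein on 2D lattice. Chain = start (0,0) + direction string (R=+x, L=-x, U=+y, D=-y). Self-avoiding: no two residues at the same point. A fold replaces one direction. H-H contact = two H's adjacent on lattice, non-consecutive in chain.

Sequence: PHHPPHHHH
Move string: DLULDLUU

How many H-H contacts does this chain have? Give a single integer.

Answer: 1

Derivation:
Positions: [(0, 0), (0, -1), (-1, -1), (-1, 0), (-2, 0), (-2, -1), (-3, -1), (-3, 0), (-3, 1)]
H-H contact: residue 2 @(-1,-1) - residue 5 @(-2, -1)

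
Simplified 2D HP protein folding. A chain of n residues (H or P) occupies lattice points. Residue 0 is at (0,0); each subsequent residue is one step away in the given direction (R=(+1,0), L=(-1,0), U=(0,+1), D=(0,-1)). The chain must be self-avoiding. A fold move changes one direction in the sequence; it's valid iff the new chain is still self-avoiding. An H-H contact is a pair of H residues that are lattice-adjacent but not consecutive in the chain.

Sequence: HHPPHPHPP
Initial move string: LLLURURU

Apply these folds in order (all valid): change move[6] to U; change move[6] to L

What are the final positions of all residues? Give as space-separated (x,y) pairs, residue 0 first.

Answer: (0,0) (-1,0) (-2,0) (-3,0) (-3,1) (-2,1) (-2,2) (-3,2) (-3,3)

Derivation:
Initial moves: LLLURURU
Fold: move[6]->U => LLLURUUU (positions: [(0, 0), (-1, 0), (-2, 0), (-3, 0), (-3, 1), (-2, 1), (-2, 2), (-2, 3), (-2, 4)])
Fold: move[6]->L => LLLURULU (positions: [(0, 0), (-1, 0), (-2, 0), (-3, 0), (-3, 1), (-2, 1), (-2, 2), (-3, 2), (-3, 3)])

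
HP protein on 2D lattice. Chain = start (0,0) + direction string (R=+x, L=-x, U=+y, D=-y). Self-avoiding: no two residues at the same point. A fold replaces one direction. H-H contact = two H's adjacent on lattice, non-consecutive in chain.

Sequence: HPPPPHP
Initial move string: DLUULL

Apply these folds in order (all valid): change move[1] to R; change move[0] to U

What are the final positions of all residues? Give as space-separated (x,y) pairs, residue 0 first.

Initial moves: DLUULL
Fold: move[1]->R => DRUULL (positions: [(0, 0), (0, -1), (1, -1), (1, 0), (1, 1), (0, 1), (-1, 1)])
Fold: move[0]->U => URUULL (positions: [(0, 0), (0, 1), (1, 1), (1, 2), (1, 3), (0, 3), (-1, 3)])

Answer: (0,0) (0,1) (1,1) (1,2) (1,3) (0,3) (-1,3)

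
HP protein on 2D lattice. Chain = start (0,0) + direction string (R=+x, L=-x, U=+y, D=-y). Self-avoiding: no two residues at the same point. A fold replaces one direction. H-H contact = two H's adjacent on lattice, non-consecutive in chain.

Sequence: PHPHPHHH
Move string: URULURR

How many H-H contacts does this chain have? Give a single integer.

Answer: 1

Derivation:
Positions: [(0, 0), (0, 1), (1, 1), (1, 2), (0, 2), (0, 3), (1, 3), (2, 3)]
H-H contact: residue 3 @(1,2) - residue 6 @(1, 3)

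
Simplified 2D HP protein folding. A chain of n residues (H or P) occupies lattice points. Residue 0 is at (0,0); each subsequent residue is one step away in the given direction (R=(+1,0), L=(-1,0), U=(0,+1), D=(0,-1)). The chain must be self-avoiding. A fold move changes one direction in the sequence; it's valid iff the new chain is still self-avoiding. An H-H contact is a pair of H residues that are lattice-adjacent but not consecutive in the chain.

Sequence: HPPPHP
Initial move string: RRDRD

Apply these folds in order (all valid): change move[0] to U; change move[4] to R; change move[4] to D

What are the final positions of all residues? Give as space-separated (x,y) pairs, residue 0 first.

Initial moves: RRDRD
Fold: move[0]->U => URDRD (positions: [(0, 0), (0, 1), (1, 1), (1, 0), (2, 0), (2, -1)])
Fold: move[4]->R => URDRR (positions: [(0, 0), (0, 1), (1, 1), (1, 0), (2, 0), (3, 0)])
Fold: move[4]->D => URDRD (positions: [(0, 0), (0, 1), (1, 1), (1, 0), (2, 0), (2, -1)])

Answer: (0,0) (0,1) (1,1) (1,0) (2,0) (2,-1)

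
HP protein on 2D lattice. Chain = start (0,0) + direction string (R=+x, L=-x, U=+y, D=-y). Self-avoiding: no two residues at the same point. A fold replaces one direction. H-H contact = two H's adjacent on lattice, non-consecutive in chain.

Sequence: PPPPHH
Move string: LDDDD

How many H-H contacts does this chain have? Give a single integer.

Positions: [(0, 0), (-1, 0), (-1, -1), (-1, -2), (-1, -3), (-1, -4)]
No H-H contacts found.

Answer: 0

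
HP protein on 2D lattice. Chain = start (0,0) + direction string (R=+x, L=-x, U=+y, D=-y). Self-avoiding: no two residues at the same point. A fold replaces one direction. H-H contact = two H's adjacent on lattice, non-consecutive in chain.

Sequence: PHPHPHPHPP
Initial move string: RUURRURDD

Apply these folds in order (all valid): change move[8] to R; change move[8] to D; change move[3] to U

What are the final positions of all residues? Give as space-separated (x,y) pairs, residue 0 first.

Initial moves: RUURRURDD
Fold: move[8]->R => RUURRURDR (positions: [(0, 0), (1, 0), (1, 1), (1, 2), (2, 2), (3, 2), (3, 3), (4, 3), (4, 2), (5, 2)])
Fold: move[8]->D => RUURRURDD (positions: [(0, 0), (1, 0), (1, 1), (1, 2), (2, 2), (3, 2), (3, 3), (4, 3), (4, 2), (4, 1)])
Fold: move[3]->U => RUUURURDD (positions: [(0, 0), (1, 0), (1, 1), (1, 2), (1, 3), (2, 3), (2, 4), (3, 4), (3, 3), (3, 2)])

Answer: (0,0) (1,0) (1,1) (1,2) (1,3) (2,3) (2,4) (3,4) (3,3) (3,2)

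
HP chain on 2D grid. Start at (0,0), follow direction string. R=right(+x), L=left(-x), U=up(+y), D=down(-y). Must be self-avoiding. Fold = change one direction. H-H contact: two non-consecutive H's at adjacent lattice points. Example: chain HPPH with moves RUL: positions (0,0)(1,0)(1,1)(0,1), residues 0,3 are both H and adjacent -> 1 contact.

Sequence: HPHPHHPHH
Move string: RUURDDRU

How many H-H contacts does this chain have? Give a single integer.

Positions: [(0, 0), (1, 0), (1, 1), (1, 2), (2, 2), (2, 1), (2, 0), (3, 0), (3, 1)]
H-H contact: residue 2 @(1,1) - residue 5 @(2, 1)
H-H contact: residue 5 @(2,1) - residue 8 @(3, 1)

Answer: 2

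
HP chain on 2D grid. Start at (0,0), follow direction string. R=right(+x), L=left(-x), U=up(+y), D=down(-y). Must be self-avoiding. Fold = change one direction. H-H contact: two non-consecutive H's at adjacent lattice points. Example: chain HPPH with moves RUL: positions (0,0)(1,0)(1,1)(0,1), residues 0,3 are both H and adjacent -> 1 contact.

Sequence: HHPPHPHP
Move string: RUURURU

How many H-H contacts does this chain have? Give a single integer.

Positions: [(0, 0), (1, 0), (1, 1), (1, 2), (2, 2), (2, 3), (3, 3), (3, 4)]
No H-H contacts found.

Answer: 0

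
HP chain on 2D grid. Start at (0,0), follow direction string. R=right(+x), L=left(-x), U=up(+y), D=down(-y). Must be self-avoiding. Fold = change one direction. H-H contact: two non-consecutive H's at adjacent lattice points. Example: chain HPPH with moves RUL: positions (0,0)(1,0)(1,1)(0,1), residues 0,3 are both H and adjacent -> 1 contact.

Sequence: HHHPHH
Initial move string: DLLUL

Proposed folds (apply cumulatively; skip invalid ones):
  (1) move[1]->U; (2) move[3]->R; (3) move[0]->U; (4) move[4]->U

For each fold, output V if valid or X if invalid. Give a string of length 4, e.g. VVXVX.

Answer: XXVV

Derivation:
Initial: DLLUL -> [(0, 0), (0, -1), (-1, -1), (-2, -1), (-2, 0), (-3, 0)]
Fold 1: move[1]->U => DULUL INVALID (collision), skipped
Fold 2: move[3]->R => DLLRL INVALID (collision), skipped
Fold 3: move[0]->U => ULLUL VALID
Fold 4: move[4]->U => ULLUU VALID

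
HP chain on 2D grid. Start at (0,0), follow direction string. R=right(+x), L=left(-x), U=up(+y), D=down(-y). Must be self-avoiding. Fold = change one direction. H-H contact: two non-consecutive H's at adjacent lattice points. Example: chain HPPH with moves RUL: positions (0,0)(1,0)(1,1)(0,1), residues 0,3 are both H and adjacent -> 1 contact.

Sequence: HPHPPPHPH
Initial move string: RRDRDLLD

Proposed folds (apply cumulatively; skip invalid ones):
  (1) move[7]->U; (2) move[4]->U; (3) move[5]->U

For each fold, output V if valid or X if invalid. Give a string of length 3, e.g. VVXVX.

Initial: RRDRDLLD -> [(0, 0), (1, 0), (2, 0), (2, -1), (3, -1), (3, -2), (2, -2), (1, -2), (1, -3)]
Fold 1: move[7]->U => RRDRDLLU VALID
Fold 2: move[4]->U => RRDRULLU INVALID (collision), skipped
Fold 3: move[5]->U => RRDRDULU INVALID (collision), skipped

Answer: VXX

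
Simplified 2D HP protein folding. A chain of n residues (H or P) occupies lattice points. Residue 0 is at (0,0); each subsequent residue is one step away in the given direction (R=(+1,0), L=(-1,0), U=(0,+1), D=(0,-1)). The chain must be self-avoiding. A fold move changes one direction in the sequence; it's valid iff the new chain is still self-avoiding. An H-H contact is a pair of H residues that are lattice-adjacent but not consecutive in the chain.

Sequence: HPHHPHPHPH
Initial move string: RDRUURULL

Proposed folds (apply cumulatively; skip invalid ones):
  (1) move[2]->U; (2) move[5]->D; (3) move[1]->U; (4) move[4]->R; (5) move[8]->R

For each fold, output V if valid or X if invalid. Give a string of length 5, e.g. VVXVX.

Answer: XXVVX

Derivation:
Initial: RDRUURULL -> [(0, 0), (1, 0), (1, -1), (2, -1), (2, 0), (2, 1), (3, 1), (3, 2), (2, 2), (1, 2)]
Fold 1: move[2]->U => RDUUURULL INVALID (collision), skipped
Fold 2: move[5]->D => RDRUUDULL INVALID (collision), skipped
Fold 3: move[1]->U => RURUURULL VALID
Fold 4: move[4]->R => RURURRULL VALID
Fold 5: move[8]->R => RURURRULR INVALID (collision), skipped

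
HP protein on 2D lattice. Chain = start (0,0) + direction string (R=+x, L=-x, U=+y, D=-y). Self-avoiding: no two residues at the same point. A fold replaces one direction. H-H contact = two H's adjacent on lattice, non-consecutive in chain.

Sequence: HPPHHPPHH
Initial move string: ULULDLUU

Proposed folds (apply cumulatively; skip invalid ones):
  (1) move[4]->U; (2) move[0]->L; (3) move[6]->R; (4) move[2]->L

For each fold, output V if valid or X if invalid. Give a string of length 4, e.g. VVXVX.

Answer: VVXV

Derivation:
Initial: ULULDLUU -> [(0, 0), (0, 1), (-1, 1), (-1, 2), (-2, 2), (-2, 1), (-3, 1), (-3, 2), (-3, 3)]
Fold 1: move[4]->U => ULULULUU VALID
Fold 2: move[0]->L => LLULULUU VALID
Fold 3: move[6]->R => LLULULRU INVALID (collision), skipped
Fold 4: move[2]->L => LLLLULUU VALID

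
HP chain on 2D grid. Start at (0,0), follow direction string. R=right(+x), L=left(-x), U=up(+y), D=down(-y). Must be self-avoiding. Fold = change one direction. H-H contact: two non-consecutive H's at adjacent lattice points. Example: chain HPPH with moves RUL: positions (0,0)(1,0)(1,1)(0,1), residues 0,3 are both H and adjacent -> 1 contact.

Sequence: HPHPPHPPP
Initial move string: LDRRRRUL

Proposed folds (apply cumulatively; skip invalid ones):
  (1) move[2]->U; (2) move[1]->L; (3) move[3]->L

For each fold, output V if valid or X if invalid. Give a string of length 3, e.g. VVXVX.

Answer: XXX

Derivation:
Initial: LDRRRRUL -> [(0, 0), (-1, 0), (-1, -1), (0, -1), (1, -1), (2, -1), (3, -1), (3, 0), (2, 0)]
Fold 1: move[2]->U => LDURRRUL INVALID (collision), skipped
Fold 2: move[1]->L => LLRRRRUL INVALID (collision), skipped
Fold 3: move[3]->L => LDRLRRUL INVALID (collision), skipped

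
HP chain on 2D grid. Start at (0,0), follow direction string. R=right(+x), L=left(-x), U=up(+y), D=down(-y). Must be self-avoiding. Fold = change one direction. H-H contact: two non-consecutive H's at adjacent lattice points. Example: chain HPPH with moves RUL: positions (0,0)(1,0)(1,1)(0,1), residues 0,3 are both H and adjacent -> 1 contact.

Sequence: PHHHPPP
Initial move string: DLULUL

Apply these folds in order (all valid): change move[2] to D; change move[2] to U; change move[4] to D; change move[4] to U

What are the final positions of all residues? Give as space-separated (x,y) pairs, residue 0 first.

Answer: (0,0) (0,-1) (-1,-1) (-1,0) (-2,0) (-2,1) (-3,1)

Derivation:
Initial moves: DLULUL
Fold: move[2]->D => DLDLUL (positions: [(0, 0), (0, -1), (-1, -1), (-1, -2), (-2, -2), (-2, -1), (-3, -1)])
Fold: move[2]->U => DLULUL (positions: [(0, 0), (0, -1), (-1, -1), (-1, 0), (-2, 0), (-2, 1), (-3, 1)])
Fold: move[4]->D => DLULDL (positions: [(0, 0), (0, -1), (-1, -1), (-1, 0), (-2, 0), (-2, -1), (-3, -1)])
Fold: move[4]->U => DLULUL (positions: [(0, 0), (0, -1), (-1, -1), (-1, 0), (-2, 0), (-2, 1), (-3, 1)])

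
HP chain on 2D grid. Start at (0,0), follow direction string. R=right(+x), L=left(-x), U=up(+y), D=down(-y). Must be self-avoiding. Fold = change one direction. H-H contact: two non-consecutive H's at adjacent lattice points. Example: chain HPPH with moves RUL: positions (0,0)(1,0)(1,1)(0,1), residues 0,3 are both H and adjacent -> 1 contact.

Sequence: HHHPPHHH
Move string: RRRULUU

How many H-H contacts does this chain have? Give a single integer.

Positions: [(0, 0), (1, 0), (2, 0), (3, 0), (3, 1), (2, 1), (2, 2), (2, 3)]
H-H contact: residue 2 @(2,0) - residue 5 @(2, 1)

Answer: 1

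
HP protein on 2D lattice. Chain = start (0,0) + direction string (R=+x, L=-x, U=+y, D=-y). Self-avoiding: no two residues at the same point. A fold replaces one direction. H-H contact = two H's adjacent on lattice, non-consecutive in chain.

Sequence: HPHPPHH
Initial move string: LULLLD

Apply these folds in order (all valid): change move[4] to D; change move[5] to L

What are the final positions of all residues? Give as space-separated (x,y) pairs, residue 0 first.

Initial moves: LULLLD
Fold: move[4]->D => LULLDD (positions: [(0, 0), (-1, 0), (-1, 1), (-2, 1), (-3, 1), (-3, 0), (-3, -1)])
Fold: move[5]->L => LULLDL (positions: [(0, 0), (-1, 0), (-1, 1), (-2, 1), (-3, 1), (-3, 0), (-4, 0)])

Answer: (0,0) (-1,0) (-1,1) (-2,1) (-3,1) (-3,0) (-4,0)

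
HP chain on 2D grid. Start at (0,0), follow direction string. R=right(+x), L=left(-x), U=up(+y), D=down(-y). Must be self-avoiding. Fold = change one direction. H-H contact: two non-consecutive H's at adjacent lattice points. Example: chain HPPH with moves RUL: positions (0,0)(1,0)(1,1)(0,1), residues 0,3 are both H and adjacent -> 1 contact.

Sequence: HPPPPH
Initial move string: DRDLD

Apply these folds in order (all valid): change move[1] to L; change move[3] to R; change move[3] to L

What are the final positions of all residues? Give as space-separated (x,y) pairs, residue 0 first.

Answer: (0,0) (0,-1) (-1,-1) (-1,-2) (-2,-2) (-2,-3)

Derivation:
Initial moves: DRDLD
Fold: move[1]->L => DLDLD (positions: [(0, 0), (0, -1), (-1, -1), (-1, -2), (-2, -2), (-2, -3)])
Fold: move[3]->R => DLDRD (positions: [(0, 0), (0, -1), (-1, -1), (-1, -2), (0, -2), (0, -3)])
Fold: move[3]->L => DLDLD (positions: [(0, 0), (0, -1), (-1, -1), (-1, -2), (-2, -2), (-2, -3)])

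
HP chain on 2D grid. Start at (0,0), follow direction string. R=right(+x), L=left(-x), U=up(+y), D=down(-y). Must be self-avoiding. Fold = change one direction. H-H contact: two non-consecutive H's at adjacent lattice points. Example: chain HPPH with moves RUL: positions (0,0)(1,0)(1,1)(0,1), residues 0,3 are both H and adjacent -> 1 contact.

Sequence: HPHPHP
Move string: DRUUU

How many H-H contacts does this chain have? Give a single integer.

Answer: 0

Derivation:
Positions: [(0, 0), (0, -1), (1, -1), (1, 0), (1, 1), (1, 2)]
No H-H contacts found.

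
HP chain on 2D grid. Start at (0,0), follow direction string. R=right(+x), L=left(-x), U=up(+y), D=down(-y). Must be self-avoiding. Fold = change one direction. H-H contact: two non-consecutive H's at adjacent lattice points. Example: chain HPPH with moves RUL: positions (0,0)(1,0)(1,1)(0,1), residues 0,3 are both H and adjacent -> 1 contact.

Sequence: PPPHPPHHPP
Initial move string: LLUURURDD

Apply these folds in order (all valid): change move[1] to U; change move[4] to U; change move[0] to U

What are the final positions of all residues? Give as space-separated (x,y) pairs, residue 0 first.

Initial moves: LLUURURDD
Fold: move[1]->U => LUUURURDD (positions: [(0, 0), (-1, 0), (-1, 1), (-1, 2), (-1, 3), (0, 3), (0, 4), (1, 4), (1, 3), (1, 2)])
Fold: move[4]->U => LUUUUURDD (positions: [(0, 0), (-1, 0), (-1, 1), (-1, 2), (-1, 3), (-1, 4), (-1, 5), (0, 5), (0, 4), (0, 3)])
Fold: move[0]->U => UUUUUURDD (positions: [(0, 0), (0, 1), (0, 2), (0, 3), (0, 4), (0, 5), (0, 6), (1, 6), (1, 5), (1, 4)])

Answer: (0,0) (0,1) (0,2) (0,3) (0,4) (0,5) (0,6) (1,6) (1,5) (1,4)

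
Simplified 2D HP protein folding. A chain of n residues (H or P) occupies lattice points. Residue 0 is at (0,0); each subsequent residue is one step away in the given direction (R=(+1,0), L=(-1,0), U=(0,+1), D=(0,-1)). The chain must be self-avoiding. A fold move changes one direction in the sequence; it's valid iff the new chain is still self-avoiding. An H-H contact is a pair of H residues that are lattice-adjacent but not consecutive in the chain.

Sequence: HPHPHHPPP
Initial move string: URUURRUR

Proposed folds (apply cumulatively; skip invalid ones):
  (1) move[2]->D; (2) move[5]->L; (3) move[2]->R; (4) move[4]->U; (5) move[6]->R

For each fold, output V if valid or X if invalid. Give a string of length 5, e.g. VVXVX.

Initial: URUURRUR -> [(0, 0), (0, 1), (1, 1), (1, 2), (1, 3), (2, 3), (3, 3), (3, 4), (4, 4)]
Fold 1: move[2]->D => URDURRUR INVALID (collision), skipped
Fold 2: move[5]->L => URUURLUR INVALID (collision), skipped
Fold 3: move[2]->R => URRURRUR VALID
Fold 4: move[4]->U => URRUURUR VALID
Fold 5: move[6]->R => URRUURRR VALID

Answer: XXVVV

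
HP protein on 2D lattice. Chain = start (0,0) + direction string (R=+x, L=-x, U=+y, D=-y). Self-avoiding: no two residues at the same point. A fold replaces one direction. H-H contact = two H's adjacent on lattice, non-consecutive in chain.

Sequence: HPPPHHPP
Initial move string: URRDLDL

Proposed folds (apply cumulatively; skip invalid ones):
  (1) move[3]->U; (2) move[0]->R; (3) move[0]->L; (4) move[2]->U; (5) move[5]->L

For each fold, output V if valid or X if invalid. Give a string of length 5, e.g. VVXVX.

Answer: XVXXV

Derivation:
Initial: URRDLDL -> [(0, 0), (0, 1), (1, 1), (2, 1), (2, 0), (1, 0), (1, -1), (0, -1)]
Fold 1: move[3]->U => URRULDL INVALID (collision), skipped
Fold 2: move[0]->R => RRRDLDL VALID
Fold 3: move[0]->L => LRRDLDL INVALID (collision), skipped
Fold 4: move[2]->U => RRUDLDL INVALID (collision), skipped
Fold 5: move[5]->L => RRRDLLL VALID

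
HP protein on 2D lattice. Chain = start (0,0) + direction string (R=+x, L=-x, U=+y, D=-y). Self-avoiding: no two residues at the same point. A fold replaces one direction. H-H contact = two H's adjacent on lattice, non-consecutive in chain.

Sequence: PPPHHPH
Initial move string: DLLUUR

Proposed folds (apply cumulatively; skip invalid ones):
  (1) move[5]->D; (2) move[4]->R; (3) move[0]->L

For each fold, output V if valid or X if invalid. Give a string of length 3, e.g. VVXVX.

Initial: DLLUUR -> [(0, 0), (0, -1), (-1, -1), (-2, -1), (-2, 0), (-2, 1), (-1, 1)]
Fold 1: move[5]->D => DLLUUD INVALID (collision), skipped
Fold 2: move[4]->R => DLLURR INVALID (collision), skipped
Fold 3: move[0]->L => LLLUUR VALID

Answer: XXV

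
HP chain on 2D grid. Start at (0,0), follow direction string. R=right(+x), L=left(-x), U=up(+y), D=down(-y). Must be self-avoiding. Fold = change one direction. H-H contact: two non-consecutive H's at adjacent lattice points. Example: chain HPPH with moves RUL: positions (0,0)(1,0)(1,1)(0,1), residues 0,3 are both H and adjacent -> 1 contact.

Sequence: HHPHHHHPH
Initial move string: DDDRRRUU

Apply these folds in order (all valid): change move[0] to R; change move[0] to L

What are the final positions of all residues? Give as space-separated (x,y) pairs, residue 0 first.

Answer: (0,0) (-1,0) (-1,-1) (-1,-2) (0,-2) (1,-2) (2,-2) (2,-1) (2,0)

Derivation:
Initial moves: DDDRRRUU
Fold: move[0]->R => RDDRRRUU (positions: [(0, 0), (1, 0), (1, -1), (1, -2), (2, -2), (3, -2), (4, -2), (4, -1), (4, 0)])
Fold: move[0]->L => LDDRRRUU (positions: [(0, 0), (-1, 0), (-1, -1), (-1, -2), (0, -2), (1, -2), (2, -2), (2, -1), (2, 0)])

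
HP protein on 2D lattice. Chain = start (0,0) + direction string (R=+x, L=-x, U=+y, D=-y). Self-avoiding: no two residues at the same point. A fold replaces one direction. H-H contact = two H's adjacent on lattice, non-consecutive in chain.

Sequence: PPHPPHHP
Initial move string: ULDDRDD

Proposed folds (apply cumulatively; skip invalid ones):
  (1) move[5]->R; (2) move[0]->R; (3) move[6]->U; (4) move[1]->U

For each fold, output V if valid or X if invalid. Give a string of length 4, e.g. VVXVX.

Initial: ULDDRDD -> [(0, 0), (0, 1), (-1, 1), (-1, 0), (-1, -1), (0, -1), (0, -2), (0, -3)]
Fold 1: move[5]->R => ULDDRRD VALID
Fold 2: move[0]->R => RLDDRRD INVALID (collision), skipped
Fold 3: move[6]->U => ULDDRRU VALID
Fold 4: move[1]->U => UUDDRRU INVALID (collision), skipped

Answer: VXVX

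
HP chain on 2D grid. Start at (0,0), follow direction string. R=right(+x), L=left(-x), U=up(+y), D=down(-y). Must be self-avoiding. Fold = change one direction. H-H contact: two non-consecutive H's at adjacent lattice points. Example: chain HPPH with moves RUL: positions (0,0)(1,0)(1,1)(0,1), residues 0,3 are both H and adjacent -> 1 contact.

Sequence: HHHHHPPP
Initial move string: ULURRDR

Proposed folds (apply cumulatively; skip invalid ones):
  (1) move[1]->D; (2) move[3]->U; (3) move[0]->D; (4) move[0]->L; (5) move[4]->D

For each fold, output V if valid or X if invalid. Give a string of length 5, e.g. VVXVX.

Initial: ULURRDR -> [(0, 0), (0, 1), (-1, 1), (-1, 2), (0, 2), (1, 2), (1, 1), (2, 1)]
Fold 1: move[1]->D => UDURRDR INVALID (collision), skipped
Fold 2: move[3]->U => ULUURDR VALID
Fold 3: move[0]->D => DLUURDR INVALID (collision), skipped
Fold 4: move[0]->L => LLUURDR VALID
Fold 5: move[4]->D => LLUUDDR INVALID (collision), skipped

Answer: XVXVX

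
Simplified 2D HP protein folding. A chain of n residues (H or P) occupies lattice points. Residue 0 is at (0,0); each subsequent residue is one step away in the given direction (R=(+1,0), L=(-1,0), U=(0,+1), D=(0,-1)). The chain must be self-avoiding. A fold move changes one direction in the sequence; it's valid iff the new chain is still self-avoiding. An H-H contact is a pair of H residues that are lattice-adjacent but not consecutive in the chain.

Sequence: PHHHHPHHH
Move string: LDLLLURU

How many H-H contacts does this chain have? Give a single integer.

Answer: 1

Derivation:
Positions: [(0, 0), (-1, 0), (-1, -1), (-2, -1), (-3, -1), (-4, -1), (-4, 0), (-3, 0), (-3, 1)]
H-H contact: residue 4 @(-3,-1) - residue 7 @(-3, 0)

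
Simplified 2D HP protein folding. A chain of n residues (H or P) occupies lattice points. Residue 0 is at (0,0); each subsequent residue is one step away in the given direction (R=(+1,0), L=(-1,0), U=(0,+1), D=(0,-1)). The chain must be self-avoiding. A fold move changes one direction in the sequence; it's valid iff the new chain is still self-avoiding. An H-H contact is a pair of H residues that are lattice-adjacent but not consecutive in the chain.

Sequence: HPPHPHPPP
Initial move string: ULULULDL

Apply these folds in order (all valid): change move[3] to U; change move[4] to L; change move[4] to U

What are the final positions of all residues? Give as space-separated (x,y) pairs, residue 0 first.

Initial moves: ULULULDL
Fold: move[3]->U => ULUUULDL (positions: [(0, 0), (0, 1), (-1, 1), (-1, 2), (-1, 3), (-1, 4), (-2, 4), (-2, 3), (-3, 3)])
Fold: move[4]->L => ULUULLDL (positions: [(0, 0), (0, 1), (-1, 1), (-1, 2), (-1, 3), (-2, 3), (-3, 3), (-3, 2), (-4, 2)])
Fold: move[4]->U => ULUUULDL (positions: [(0, 0), (0, 1), (-1, 1), (-1, 2), (-1, 3), (-1, 4), (-2, 4), (-2, 3), (-3, 3)])

Answer: (0,0) (0,1) (-1,1) (-1,2) (-1,3) (-1,4) (-2,4) (-2,3) (-3,3)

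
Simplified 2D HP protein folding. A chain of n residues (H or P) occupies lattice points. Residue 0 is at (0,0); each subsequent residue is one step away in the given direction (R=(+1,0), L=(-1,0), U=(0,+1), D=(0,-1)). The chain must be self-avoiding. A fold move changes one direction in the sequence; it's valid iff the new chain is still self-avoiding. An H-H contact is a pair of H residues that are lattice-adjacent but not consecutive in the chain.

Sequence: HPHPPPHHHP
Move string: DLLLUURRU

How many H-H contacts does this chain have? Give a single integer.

Positions: [(0, 0), (0, -1), (-1, -1), (-2, -1), (-3, -1), (-3, 0), (-3, 1), (-2, 1), (-1, 1), (-1, 2)]
No H-H contacts found.

Answer: 0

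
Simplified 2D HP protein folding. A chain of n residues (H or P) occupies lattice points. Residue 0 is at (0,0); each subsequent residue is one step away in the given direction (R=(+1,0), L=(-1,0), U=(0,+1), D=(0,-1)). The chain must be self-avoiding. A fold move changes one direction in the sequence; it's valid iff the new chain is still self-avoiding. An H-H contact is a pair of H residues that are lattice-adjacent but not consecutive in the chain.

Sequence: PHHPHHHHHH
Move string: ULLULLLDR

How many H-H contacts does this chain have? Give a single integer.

Answer: 1

Derivation:
Positions: [(0, 0), (0, 1), (-1, 1), (-2, 1), (-2, 2), (-3, 2), (-4, 2), (-5, 2), (-5, 1), (-4, 1)]
H-H contact: residue 6 @(-4,2) - residue 9 @(-4, 1)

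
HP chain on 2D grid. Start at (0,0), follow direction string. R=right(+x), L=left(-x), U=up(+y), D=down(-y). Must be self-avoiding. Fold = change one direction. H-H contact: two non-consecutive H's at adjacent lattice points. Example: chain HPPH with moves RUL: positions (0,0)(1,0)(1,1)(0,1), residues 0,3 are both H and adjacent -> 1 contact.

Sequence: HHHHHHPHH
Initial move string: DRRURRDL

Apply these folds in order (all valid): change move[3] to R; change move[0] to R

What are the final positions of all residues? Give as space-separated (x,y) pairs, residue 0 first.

Answer: (0,0) (1,0) (2,0) (3,0) (4,0) (5,0) (6,0) (6,-1) (5,-1)

Derivation:
Initial moves: DRRURRDL
Fold: move[3]->R => DRRRRRDL (positions: [(0, 0), (0, -1), (1, -1), (2, -1), (3, -1), (4, -1), (5, -1), (5, -2), (4, -2)])
Fold: move[0]->R => RRRRRRDL (positions: [(0, 0), (1, 0), (2, 0), (3, 0), (4, 0), (5, 0), (6, 0), (6, -1), (5, -1)])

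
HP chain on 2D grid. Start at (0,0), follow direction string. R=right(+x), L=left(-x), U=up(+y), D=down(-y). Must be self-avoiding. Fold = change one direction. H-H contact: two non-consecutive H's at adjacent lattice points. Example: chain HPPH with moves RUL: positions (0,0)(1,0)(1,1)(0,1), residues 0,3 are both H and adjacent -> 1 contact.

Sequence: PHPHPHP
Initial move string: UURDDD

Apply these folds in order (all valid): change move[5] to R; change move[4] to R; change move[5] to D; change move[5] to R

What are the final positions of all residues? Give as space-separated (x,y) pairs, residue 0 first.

Answer: (0,0) (0,1) (0,2) (1,2) (1,1) (2,1) (3,1)

Derivation:
Initial moves: UURDDD
Fold: move[5]->R => UURDDR (positions: [(0, 0), (0, 1), (0, 2), (1, 2), (1, 1), (1, 0), (2, 0)])
Fold: move[4]->R => UURDRR (positions: [(0, 0), (0, 1), (0, 2), (1, 2), (1, 1), (2, 1), (3, 1)])
Fold: move[5]->D => UURDRD (positions: [(0, 0), (0, 1), (0, 2), (1, 2), (1, 1), (2, 1), (2, 0)])
Fold: move[5]->R => UURDRR (positions: [(0, 0), (0, 1), (0, 2), (1, 2), (1, 1), (2, 1), (3, 1)])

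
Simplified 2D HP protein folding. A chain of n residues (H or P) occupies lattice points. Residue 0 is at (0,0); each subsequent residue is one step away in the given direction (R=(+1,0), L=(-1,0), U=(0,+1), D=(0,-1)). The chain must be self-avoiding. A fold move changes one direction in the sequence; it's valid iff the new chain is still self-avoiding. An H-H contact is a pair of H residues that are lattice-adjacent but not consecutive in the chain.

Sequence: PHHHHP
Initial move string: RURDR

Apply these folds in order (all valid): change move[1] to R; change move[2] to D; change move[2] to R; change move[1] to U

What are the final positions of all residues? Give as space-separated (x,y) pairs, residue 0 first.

Initial moves: RURDR
Fold: move[1]->R => RRRDR (positions: [(0, 0), (1, 0), (2, 0), (3, 0), (3, -1), (4, -1)])
Fold: move[2]->D => RRDDR (positions: [(0, 0), (1, 0), (2, 0), (2, -1), (2, -2), (3, -2)])
Fold: move[2]->R => RRRDR (positions: [(0, 0), (1, 0), (2, 0), (3, 0), (3, -1), (4, -1)])
Fold: move[1]->U => RURDR (positions: [(0, 0), (1, 0), (1, 1), (2, 1), (2, 0), (3, 0)])

Answer: (0,0) (1,0) (1,1) (2,1) (2,0) (3,0)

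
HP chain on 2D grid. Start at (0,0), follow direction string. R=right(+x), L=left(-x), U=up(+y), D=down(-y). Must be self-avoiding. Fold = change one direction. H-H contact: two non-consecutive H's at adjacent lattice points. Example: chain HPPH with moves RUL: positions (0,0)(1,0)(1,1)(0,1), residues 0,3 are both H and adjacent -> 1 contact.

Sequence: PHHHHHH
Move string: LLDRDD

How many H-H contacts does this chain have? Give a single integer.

Positions: [(0, 0), (-1, 0), (-2, 0), (-2, -1), (-1, -1), (-1, -2), (-1, -3)]
H-H contact: residue 1 @(-1,0) - residue 4 @(-1, -1)

Answer: 1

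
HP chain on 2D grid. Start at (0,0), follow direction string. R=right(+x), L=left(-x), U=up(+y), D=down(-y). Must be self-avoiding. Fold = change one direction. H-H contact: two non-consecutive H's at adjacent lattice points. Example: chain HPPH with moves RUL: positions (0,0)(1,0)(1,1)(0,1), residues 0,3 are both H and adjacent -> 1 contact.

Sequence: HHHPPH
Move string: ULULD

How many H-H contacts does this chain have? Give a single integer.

Answer: 1

Derivation:
Positions: [(0, 0), (0, 1), (-1, 1), (-1, 2), (-2, 2), (-2, 1)]
H-H contact: residue 2 @(-1,1) - residue 5 @(-2, 1)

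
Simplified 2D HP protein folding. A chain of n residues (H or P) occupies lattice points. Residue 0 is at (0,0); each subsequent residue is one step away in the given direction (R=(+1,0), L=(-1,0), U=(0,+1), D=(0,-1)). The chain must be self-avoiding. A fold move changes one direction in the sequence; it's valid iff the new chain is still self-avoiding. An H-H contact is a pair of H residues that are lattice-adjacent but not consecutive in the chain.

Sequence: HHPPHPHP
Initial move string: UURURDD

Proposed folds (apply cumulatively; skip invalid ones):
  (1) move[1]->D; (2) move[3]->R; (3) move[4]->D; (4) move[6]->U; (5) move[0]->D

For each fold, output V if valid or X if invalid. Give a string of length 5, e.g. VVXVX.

Initial: UURURDD -> [(0, 0), (0, 1), (0, 2), (1, 2), (1, 3), (2, 3), (2, 2), (2, 1)]
Fold 1: move[1]->D => UDRURDD INVALID (collision), skipped
Fold 2: move[3]->R => UURRRDD VALID
Fold 3: move[4]->D => UURRDDD VALID
Fold 4: move[6]->U => UURRDDU INVALID (collision), skipped
Fold 5: move[0]->D => DURRDDD INVALID (collision), skipped

Answer: XVVXX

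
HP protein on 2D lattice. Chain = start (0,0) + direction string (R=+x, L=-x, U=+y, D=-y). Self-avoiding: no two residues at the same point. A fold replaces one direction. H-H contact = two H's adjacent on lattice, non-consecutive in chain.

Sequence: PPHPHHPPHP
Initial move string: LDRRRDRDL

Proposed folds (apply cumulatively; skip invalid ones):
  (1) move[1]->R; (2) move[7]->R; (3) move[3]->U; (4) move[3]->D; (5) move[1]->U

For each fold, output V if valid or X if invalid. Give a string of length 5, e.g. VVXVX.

Answer: XXXVX

Derivation:
Initial: LDRRRDRDL -> [(0, 0), (-1, 0), (-1, -1), (0, -1), (1, -1), (2, -1), (2, -2), (3, -2), (3, -3), (2, -3)]
Fold 1: move[1]->R => LRRRRDRDL INVALID (collision), skipped
Fold 2: move[7]->R => LDRRRDRRL INVALID (collision), skipped
Fold 3: move[3]->U => LDRURDRDL INVALID (collision), skipped
Fold 4: move[3]->D => LDRDRDRDL VALID
Fold 5: move[1]->U => LURDRDRDL INVALID (collision), skipped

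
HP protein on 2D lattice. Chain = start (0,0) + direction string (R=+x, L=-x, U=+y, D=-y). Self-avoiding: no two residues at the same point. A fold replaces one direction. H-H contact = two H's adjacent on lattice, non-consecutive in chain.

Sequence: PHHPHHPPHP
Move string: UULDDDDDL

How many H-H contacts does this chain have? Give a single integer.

Positions: [(0, 0), (0, 1), (0, 2), (-1, 2), (-1, 1), (-1, 0), (-1, -1), (-1, -2), (-1, -3), (-2, -3)]
H-H contact: residue 1 @(0,1) - residue 4 @(-1, 1)

Answer: 1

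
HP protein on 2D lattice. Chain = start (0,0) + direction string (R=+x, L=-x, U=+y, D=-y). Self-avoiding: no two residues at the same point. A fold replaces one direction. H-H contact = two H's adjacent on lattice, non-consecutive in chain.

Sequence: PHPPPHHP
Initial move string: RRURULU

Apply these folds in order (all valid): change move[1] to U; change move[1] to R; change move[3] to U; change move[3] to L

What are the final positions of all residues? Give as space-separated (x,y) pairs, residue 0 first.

Answer: (0,0) (1,0) (2,0) (2,1) (1,1) (1,2) (0,2) (0,3)

Derivation:
Initial moves: RRURULU
Fold: move[1]->U => RUURULU (positions: [(0, 0), (1, 0), (1, 1), (1, 2), (2, 2), (2, 3), (1, 3), (1, 4)])
Fold: move[1]->R => RRURULU (positions: [(0, 0), (1, 0), (2, 0), (2, 1), (3, 1), (3, 2), (2, 2), (2, 3)])
Fold: move[3]->U => RRUUULU (positions: [(0, 0), (1, 0), (2, 0), (2, 1), (2, 2), (2, 3), (1, 3), (1, 4)])
Fold: move[3]->L => RRULULU (positions: [(0, 0), (1, 0), (2, 0), (2, 1), (1, 1), (1, 2), (0, 2), (0, 3)])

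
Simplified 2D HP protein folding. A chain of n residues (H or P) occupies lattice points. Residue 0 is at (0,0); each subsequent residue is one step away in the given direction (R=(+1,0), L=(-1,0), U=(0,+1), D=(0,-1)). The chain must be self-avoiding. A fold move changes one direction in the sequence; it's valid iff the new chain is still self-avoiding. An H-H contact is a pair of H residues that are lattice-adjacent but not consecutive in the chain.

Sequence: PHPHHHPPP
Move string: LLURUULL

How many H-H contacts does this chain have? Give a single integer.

Positions: [(0, 0), (-1, 0), (-2, 0), (-2, 1), (-1, 1), (-1, 2), (-1, 3), (-2, 3), (-3, 3)]
H-H contact: residue 1 @(-1,0) - residue 4 @(-1, 1)

Answer: 1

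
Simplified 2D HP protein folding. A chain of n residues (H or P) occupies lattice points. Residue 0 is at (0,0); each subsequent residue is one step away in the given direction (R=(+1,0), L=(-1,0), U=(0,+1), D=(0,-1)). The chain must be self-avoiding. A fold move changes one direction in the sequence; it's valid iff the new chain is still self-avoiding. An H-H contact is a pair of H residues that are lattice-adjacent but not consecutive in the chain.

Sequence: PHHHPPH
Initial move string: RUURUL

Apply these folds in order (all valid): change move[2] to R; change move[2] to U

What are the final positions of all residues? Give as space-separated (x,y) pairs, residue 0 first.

Initial moves: RUURUL
Fold: move[2]->R => RURRUL (positions: [(0, 0), (1, 0), (1, 1), (2, 1), (3, 1), (3, 2), (2, 2)])
Fold: move[2]->U => RUURUL (positions: [(0, 0), (1, 0), (1, 1), (1, 2), (2, 2), (2, 3), (1, 3)])

Answer: (0,0) (1,0) (1,1) (1,2) (2,2) (2,3) (1,3)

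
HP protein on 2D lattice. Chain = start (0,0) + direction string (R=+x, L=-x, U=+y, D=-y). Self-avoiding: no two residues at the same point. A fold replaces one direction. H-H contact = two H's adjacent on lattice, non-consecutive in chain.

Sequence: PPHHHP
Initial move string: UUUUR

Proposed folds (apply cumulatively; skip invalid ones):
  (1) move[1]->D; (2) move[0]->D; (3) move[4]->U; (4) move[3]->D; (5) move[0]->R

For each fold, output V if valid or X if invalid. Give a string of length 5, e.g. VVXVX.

Answer: XXVXV

Derivation:
Initial: UUUUR -> [(0, 0), (0, 1), (0, 2), (0, 3), (0, 4), (1, 4)]
Fold 1: move[1]->D => UDUUR INVALID (collision), skipped
Fold 2: move[0]->D => DUUUR INVALID (collision), skipped
Fold 3: move[4]->U => UUUUU VALID
Fold 4: move[3]->D => UUUDU INVALID (collision), skipped
Fold 5: move[0]->R => RUUUU VALID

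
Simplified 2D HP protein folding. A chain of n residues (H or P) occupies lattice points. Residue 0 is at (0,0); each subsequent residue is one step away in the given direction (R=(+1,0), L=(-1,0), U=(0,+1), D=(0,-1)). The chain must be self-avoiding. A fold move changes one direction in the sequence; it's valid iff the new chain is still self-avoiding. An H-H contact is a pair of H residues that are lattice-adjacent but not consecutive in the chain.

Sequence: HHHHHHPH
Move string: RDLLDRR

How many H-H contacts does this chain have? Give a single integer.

Positions: [(0, 0), (1, 0), (1, -1), (0, -1), (-1, -1), (-1, -2), (0, -2), (1, -2)]
H-H contact: residue 0 @(0,0) - residue 3 @(0, -1)
H-H contact: residue 2 @(1,-1) - residue 7 @(1, -2)

Answer: 2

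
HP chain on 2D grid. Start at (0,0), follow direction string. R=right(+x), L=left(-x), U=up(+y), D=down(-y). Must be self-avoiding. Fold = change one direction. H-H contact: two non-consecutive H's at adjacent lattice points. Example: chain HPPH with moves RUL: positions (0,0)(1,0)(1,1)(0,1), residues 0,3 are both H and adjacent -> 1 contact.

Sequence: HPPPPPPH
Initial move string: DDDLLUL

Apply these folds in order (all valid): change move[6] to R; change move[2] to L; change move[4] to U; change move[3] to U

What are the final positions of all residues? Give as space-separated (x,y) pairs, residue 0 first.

Initial moves: DDDLLUL
Fold: move[6]->R => DDDLLUR (positions: [(0, 0), (0, -1), (0, -2), (0, -3), (-1, -3), (-2, -3), (-2, -2), (-1, -2)])
Fold: move[2]->L => DDLLLUR (positions: [(0, 0), (0, -1), (0, -2), (-1, -2), (-2, -2), (-3, -2), (-3, -1), (-2, -1)])
Fold: move[4]->U => DDLLUUR (positions: [(0, 0), (0, -1), (0, -2), (-1, -2), (-2, -2), (-2, -1), (-2, 0), (-1, 0)])
Fold: move[3]->U => DDLUUUR (positions: [(0, 0), (0, -1), (0, -2), (-1, -2), (-1, -1), (-1, 0), (-1, 1), (0, 1)])

Answer: (0,0) (0,-1) (0,-2) (-1,-2) (-1,-1) (-1,0) (-1,1) (0,1)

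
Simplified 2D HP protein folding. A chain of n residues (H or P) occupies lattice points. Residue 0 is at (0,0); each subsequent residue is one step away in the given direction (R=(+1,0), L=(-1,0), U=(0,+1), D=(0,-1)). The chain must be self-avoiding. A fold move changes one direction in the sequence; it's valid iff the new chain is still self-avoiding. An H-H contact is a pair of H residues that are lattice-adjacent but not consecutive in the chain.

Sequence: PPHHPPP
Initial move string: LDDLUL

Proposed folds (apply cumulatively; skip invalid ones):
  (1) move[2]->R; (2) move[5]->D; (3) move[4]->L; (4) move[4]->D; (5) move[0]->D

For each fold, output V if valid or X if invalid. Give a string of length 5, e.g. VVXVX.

Initial: LDDLUL -> [(0, 0), (-1, 0), (-1, -1), (-1, -2), (-2, -2), (-2, -1), (-3, -1)]
Fold 1: move[2]->R => LDRLUL INVALID (collision), skipped
Fold 2: move[5]->D => LDDLUD INVALID (collision), skipped
Fold 3: move[4]->L => LDDLLL VALID
Fold 4: move[4]->D => LDDLDL VALID
Fold 5: move[0]->D => DDDLDL VALID

Answer: XXVVV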